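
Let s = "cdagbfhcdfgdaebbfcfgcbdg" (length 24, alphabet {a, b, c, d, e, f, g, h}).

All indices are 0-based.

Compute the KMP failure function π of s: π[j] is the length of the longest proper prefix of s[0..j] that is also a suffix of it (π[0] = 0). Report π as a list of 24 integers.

π[0] = 0
j=1 s[j]='d': π[1]=0 (border '')
j=2 s[j]='a': π[2]=0 (border '')
j=3 s[j]='g': π[3]=0 (border '')
j=4 s[j]='b': π[4]=0 (border '')
j=5 s[j]='f': π[5]=0 (border '')
j=6 s[j]='h': π[6]=0 (border '')
j=7 s[j]='c': π[7]=1 (border 'c')
j=8 s[j]='d': π[8]=2 (border 'cd')
j=9 s[j]='f': k: 2→0; π[9]=0 (border '')
j=10 s[j]='g': π[10]=0 (border '')
j=11 s[j]='d': π[11]=0 (border '')
j=12 s[j]='a': π[12]=0 (border '')
j=13 s[j]='e': π[13]=0 (border '')
j=14 s[j]='b': π[14]=0 (border '')
j=15 s[j]='b': π[15]=0 (border '')
j=16 s[j]='f': π[16]=0 (border '')
j=17 s[j]='c': π[17]=1 (border 'c')
j=18 s[j]='f': k: 1→0; π[18]=0 (border '')
j=19 s[j]='g': π[19]=0 (border '')
j=20 s[j]='c': π[20]=1 (border 'c')
j=21 s[j]='b': k: 1→0; π[21]=0 (border '')
j=22 s[j]='d': π[22]=0 (border '')
j=23 s[j]='g': π[23]=0 (border '')

[0, 0, 0, 0, 0, 0, 0, 1, 2, 0, 0, 0, 0, 0, 0, 0, 0, 1, 0, 0, 1, 0, 0, 0]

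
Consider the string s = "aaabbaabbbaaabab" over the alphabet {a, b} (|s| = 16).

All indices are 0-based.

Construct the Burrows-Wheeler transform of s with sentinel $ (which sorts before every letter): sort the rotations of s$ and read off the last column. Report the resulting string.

bb$aabbaaaabbabaa

rank  rotation           last
    0  $aaabbaabbbaaabab  b
    1  aaabab$aaabbaabbb  b
    2  aaabbaabbbaaabab$  $
    3  aabab$aaabbaabbba  a
    4  aabbaabbbaaabab$a  a
    5  aabbbaaabab$aaabb  b
    6  ab$aaabbaabbbaaab  b
    7  abab$aaabbaabbbaa  a
    8  abbaabbbaaabab$aa  a
    9  abbbaaabab$aaabba  a
   10  b$aaabbaabbbaaaba  a
   11  baaabab$aaabbaabb  b
   12  baabbbaaabab$aaab  b
   13  bab$aaabbaabbbaaa  a
   14  bbaaabab$aaabbaab  b
   15  bbaabbbaaabab$aaa  a
   16  bbbaaabab$aaabbaa  a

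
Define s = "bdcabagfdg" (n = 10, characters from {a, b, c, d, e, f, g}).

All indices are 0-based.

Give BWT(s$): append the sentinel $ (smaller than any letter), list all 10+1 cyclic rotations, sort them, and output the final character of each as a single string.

gcba$dbfgda

rank  rotation     last
    0  $bdcabagfdg  g
    1  abagfdg$bdc  c
    2  agfdg$bdcab  b
    3  bagfdg$bdca  a
    4  bdcabagfdg$  $
    5  cabagfdg$bd  d
    6  dcabagfdg$b  b
    7  dg$bdcabagf  f
    8  fdg$bdcabag  g
    9  g$bdcabagfd  d
   10  gfdg$bdcaba  a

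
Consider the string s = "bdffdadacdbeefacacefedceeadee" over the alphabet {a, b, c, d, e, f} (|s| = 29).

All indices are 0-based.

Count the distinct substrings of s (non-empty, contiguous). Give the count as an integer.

rank→(start, suffix):
  0 → (14, 'acacefedceeadee')
  1 → (7, 'acdbeefacacefedceeadee')
  2 → (16, 'acefedceeadee')
  3 → (5, 'adacdbeefacacefedceeadee')
  4 → (25, 'adee')
  5 → (0, 'bdffdadacdbeefacacefedceeadee')
  6 → (10, 'beefacacefedceeadee')
  7 → (15, 'cacefedceeadee')
  8 → (8, 'cdbeefacacefedceeadee')
  9 → (22, 'ceeadee')
  10 → (17, 'cefedceeadee')
  11 → (6, 'dacdbeefacacefedceeadee')
  12 → (4, 'dadacdbeefacacefedceeadee')
  13 → (9, 'dbeefacacefedceeadee')
  14 → (21, 'dceeadee')
  15 → (26, 'dee')
  16 → (1, 'dffdadacdbeefacacefedceeadee')
  17 → (28, 'e')
  18 → (24, 'eadee')
  19 → (20, 'edceeadee')
  20 → (27, 'ee')
  21 → (23, 'eeadee')
  22 → (11, 'eefacacefedceeadee')
  23 → (12, 'efacacefedceeadee')
  24 → (18, 'efedceeadee')
  25 → (13, 'facacefedceeadee')
  26 → (3, 'fdadacdbeefacacefedceeadee')
  27 → (19, 'fedceeadee')
  28 → (2, 'ffdadacdbeefacacefedceeadee')

SA = [14, 7, 16, 5, 25, 0, 10, 15, 8, 22, 17, 6, 4, 9, 21, 26, 1, 28, 24, 20, 27, 23, 11, 12, 18, 13, 3, 19, 2]
i: (SA[i-1],SA[i]) lcp shared
  1: (14,7) 2 'ac'
  2: (7,16) 2 'ac'
  3: (16,5) 1 'a'
  4: (5,25) 2 'ad'
  5: (25,0) 0 ''
  6: (0,10) 1 'b'
  7: (10,15) 0 ''
  8: (15,8) 1 'c'
  9: (8,22) 1 'c'
  10: (22,17) 2 'ce'
  11: (17,6) 0 ''
  12: (6,4) 2 'da'
  13: (4,9) 1 'd'
  14: (9,21) 1 'd'
  15: (21,26) 1 'd'
  16: (26,1) 1 'd'
  17: (1,28) 0 ''
  18: (28,24) 1 'e'
  19: (24,20) 1 'e'
  20: (20,27) 1 'e'
  21: (27,23) 2 'ee'
  22: (23,11) 2 'ee'
  23: (11,12) 1 'e'
  24: (12,18) 2 'ef'
  25: (18,13) 0 ''
  26: (13,3) 1 'f'
  27: (3,19) 1 'f'
  28: (19,2) 1 'f'

n(n+1)/2 = 29·30/2 = 435
Σ LCP = 0 + 2 + 2 + 1 + 2 + 0 + 1 + 0 + 1 + 1 + 2 + 0 + 2 + 1 + 1 + 1 + 1 + 0 + 1 + 1 + 1 + 2 + 2 + 1 + 2 + 0 + 1 + 1 + 1 = 31
distinct = 435 − 31 = 404

404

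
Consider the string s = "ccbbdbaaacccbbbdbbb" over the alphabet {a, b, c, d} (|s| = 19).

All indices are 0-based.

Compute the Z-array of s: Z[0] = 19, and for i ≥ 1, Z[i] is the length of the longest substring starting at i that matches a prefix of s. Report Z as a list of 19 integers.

Z[0]=19
i=1: fresh scan; Z[1]=1 extend→box=[1,2)
i=2: fresh scan; Z[2]=0
i=3: fresh scan; Z[3]=0
i=4: fresh scan; Z[4]=0
i=5: fresh scan; Z[5]=0
i=6: fresh scan; Z[6]=0
i=7: fresh scan; Z[7]=0
i=8: fresh scan; Z[8]=0
i=9: fresh scan; Z[9]=2 extend→box=[9,11)
i=10: min(r-i=1, Z[1]=1)=1; Z[10]=4 extend→box=[10,14)
i=11: min(r-i=3, Z[1]=1)=1; Z[11]=1
i=12: min(r-i=2, Z[2]=0)=0; Z[12]=0
i=13: min(r-i=1, Z[3]=0)=0; Z[13]=0
i=14: fresh scan; Z[14]=0
i=15: fresh scan; Z[15]=0
i=16: fresh scan; Z[16]=0
i=17: fresh scan; Z[17]=0
i=18: fresh scan; Z[18]=0

[19, 1, 0, 0, 0, 0, 0, 0, 0, 2, 4, 1, 0, 0, 0, 0, 0, 0, 0]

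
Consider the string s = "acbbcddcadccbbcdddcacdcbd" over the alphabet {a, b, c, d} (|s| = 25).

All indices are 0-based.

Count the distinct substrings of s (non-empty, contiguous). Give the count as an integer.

sorted suffixes:
  #0 SA[0]=0  'acbbcddcadccbbcdddcacdcbd'
  #1 SA[1]=19  'acdcbd'
  #2 SA[2]=8  'adccbbcdddcacdcbd'
  #3 SA[3]=2  'bbcddcadccbbcdddcacdcbd'
  #4 SA[4]=12  'bbcdddcacdcbd'
  #5 SA[5]=3  'bcddcadccbbcdddcacdcbd'
  #6 SA[6]=13  'bcdddcacdcbd'
  #7 SA[7]=23  'bd'
  #8 SA[8]=18  'cacdcbd'
  #9 SA[9]=7  'cadccbbcdddcacdcbd'
  #10 SA[10]=1  'cbbcddcadccbbcdddcacdcbd'
  #11 SA[11]=11  'cbbcdddcacdcbd'
  #12 SA[12]=22  'cbd'
  #13 SA[13]=10  'ccbbcdddcacdcbd'
  #14 SA[14]=20  'cdcbd'
  #15 SA[15]=4  'cddcadccbbcdddcacdcbd'
  #16 SA[16]=14  'cdddcacdcbd'
  #17 SA[17]=24  'd'
  #18 SA[18]=17  'dcacdcbd'
  #19 SA[19]=6  'dcadccbbcdddcacdcbd'
  #20 SA[20]=21  'dcbd'
  #21 SA[21]=9  'dccbbcdddcacdcbd'
  #22 SA[22]=16  'ddcacdcbd'
  #23 SA[23]=5  'ddcadccbbcdddcacdcbd'
  #24 SA[24]=15  'dddcacdcbd'

SA = [0, 19, 8, 2, 12, 3, 13, 23, 18, 7, 1, 11, 22, 10, 20, 4, 14, 24, 17, 6, 21, 9, 16, 5, 15]
[i] adj suffixes → lcp
  [1] 0/19 → 2 ('ac')
  [2] 19/8 → 1 ('a')
  [3] 8/2 → 0 ('')
  [4] 2/12 → 5 ('bbcdd')
  [5] 12/3 → 1 ('b')
  [6] 3/13 → 4 ('bcdd')
  [7] 13/23 → 1 ('b')
  [8] 23/18 → 0 ('')
  [9] 18/7 → 2 ('ca')
  [10] 7/1 → 1 ('c')
  [11] 1/11 → 6 ('cbbcdd')
  [12] 11/22 → 2 ('cb')
  [13] 22/10 → 1 ('c')
  [14] 10/20 → 1 ('c')
  [15] 20/4 → 2 ('cd')
  [16] 4/14 → 3 ('cdd')
  [17] 14/24 → 0 ('')
  [18] 24/17 → 1 ('d')
  [19] 17/6 → 3 ('dca')
  [20] 6/21 → 2 ('dc')
  [21] 21/9 → 2 ('dc')
  [22] 9/16 → 1 ('d')
  [23] 16/5 → 4 ('ddca')
  [24] 5/15 → 2 ('dd')

n(n+1)/2 = 25·26/2 = 325
Σ LCP = 0 + 2 + 1 + 0 + 5 + 1 + 4 + 1 + 0 + 2 + 1 + 6 + 2 + 1 + 1 + 2 + 3 + 0 + 1 + 3 + 2 + 2 + 1 + 4 + 2 = 47
distinct = 325 − 47 = 278

278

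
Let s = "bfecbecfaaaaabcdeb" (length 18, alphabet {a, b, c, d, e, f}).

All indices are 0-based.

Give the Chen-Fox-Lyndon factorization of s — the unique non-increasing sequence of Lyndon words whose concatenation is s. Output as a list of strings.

["bfec", "becf", "aaaaabcdeb"]

emit factor 1: 'bfec' (i=0, period=4)
emit factor 2: 'becf' (i=4, period=4)
emit factor 3: 'aaaaabcdeb' (i=8, period=10)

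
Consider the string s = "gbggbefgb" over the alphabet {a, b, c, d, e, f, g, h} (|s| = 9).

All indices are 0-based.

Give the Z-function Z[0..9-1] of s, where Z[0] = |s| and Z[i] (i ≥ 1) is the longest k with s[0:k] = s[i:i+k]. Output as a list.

Z[0]=9
i=1: i≥r, start 0; Z[1]=0
i=2: i≥r, start 0; Z[2]=1 scan→box=[2,3)
i=3: i≥r, start 0; Z[3]=2 scan→box=[3,5)
i=4: min(r-i=1, Z[1]=0)=0; Z[4]=0
i=5: i≥r, start 0; Z[5]=0
i=6: i≥r, start 0; Z[6]=0
i=7: i≥r, start 0; Z[7]=2 scan→box=[7,9)
i=8: min(r-i=1, Z[1]=0)=0; Z[8]=0

[9, 0, 1, 2, 0, 0, 0, 2, 0]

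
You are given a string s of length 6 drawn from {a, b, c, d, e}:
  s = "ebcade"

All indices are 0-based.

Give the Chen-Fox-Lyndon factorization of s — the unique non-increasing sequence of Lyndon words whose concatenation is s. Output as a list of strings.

["e", "bc", "ade"]

emit factor 1: 'e' (i=0, period=1)
emit factor 2: 'bc' (i=1, period=2)
emit factor 3: 'ade' (i=3, period=3)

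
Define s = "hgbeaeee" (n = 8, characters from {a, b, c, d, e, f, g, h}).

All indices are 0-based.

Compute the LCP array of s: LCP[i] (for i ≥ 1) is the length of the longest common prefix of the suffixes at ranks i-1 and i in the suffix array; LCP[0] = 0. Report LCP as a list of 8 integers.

sorted suffixes:
  #0 SA[0]=4  'aeee'
  #1 SA[1]=2  'beaeee'
  #2 SA[2]=7  'e'
  #3 SA[3]=3  'eaeee'
  #4 SA[4]=6  'ee'
  #5 SA[5]=5  'eee'
  #6 SA[6]=1  'gbeaeee'
  #7 SA[7]=0  'hgbeaeee'

SA = [4, 2, 7, 3, 6, 5, 1, 0]
i: (SA[i-1],SA[i]) lcp shared
  1: (4,2) 0 ''
  2: (2,7) 0 ''
  3: (7,3) 1 'e'
  4: (3,6) 1 'e'
  5: (6,5) 2 'ee'
  6: (5,1) 0 ''
  7: (1,0) 0 ''

[0, 0, 0, 1, 1, 2, 0, 0]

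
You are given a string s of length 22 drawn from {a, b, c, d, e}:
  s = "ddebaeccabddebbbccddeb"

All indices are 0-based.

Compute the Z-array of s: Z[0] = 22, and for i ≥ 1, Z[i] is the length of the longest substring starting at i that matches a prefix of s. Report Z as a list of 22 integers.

Z[0]=22
i=1: outside box; Z[1]=1 grow→box=[1,2)
i=2: outside box; Z[2]=0
i=3: outside box; Z[3]=0
i=4: outside box; Z[4]=0
i=5: outside box; Z[5]=0
i=6: outside box; Z[6]=0
i=7: outside box; Z[7]=0
i=8: outside box; Z[8]=0
i=9: outside box; Z[9]=0
i=10: outside box; Z[10]=4 grow→box=[10,14)
i=11: min(r-i=3, Z[1]=1)=1; Z[11]=1
i=12: min(r-i=2, Z[2]=0)=0; Z[12]=0
i=13: min(r-i=1, Z[3]=0)=0; Z[13]=0
i=14: outside box; Z[14]=0
i=15: outside box; Z[15]=0
i=16: outside box; Z[16]=0
i=17: outside box; Z[17]=0
i=18: outside box; Z[18]=4 grow→box=[18,22)
i=19: min(r-i=3, Z[1]=1)=1; Z[19]=1
i=20: min(r-i=2, Z[2]=0)=0; Z[20]=0
i=21: min(r-i=1, Z[3]=0)=0; Z[21]=0

[22, 1, 0, 0, 0, 0, 0, 0, 0, 0, 4, 1, 0, 0, 0, 0, 0, 0, 4, 1, 0, 0]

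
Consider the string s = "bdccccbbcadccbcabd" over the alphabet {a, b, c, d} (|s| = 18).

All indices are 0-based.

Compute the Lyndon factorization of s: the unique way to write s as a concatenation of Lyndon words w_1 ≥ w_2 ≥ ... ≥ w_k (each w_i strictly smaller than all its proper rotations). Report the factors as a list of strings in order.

emit factor 1: 'bdcccc' (i=0, period=6)
emit factor 2: 'bbc' (i=6, period=3)
emit factor 3: 'adccbc' (i=9, period=6)
emit factor 4: 'abd' (i=15, period=3)

["bdcccc", "bbc", "adccbc", "abd"]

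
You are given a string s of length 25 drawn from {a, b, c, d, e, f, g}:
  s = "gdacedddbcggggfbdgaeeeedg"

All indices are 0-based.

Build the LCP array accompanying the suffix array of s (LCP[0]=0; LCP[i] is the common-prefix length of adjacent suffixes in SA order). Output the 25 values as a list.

rank→(start, suffix):
  0 → (2, 'acedddbcggggfbdgaeeeedg')
  1 → (18, 'aeeeedg')
  2 → (8, 'bcggggfbdgaeeeedg')
  3 → (15, 'bdgaeeeedg')
  4 → (3, 'cedddbcggggfbdgaeeeedg')
  5 → (9, 'cggggfbdgaeeeedg')
  6 → (1, 'dacedddbcggggfbdgaeeeedg')
  7 → (7, 'dbcggggfbdgaeeeedg')
  8 → (6, 'ddbcggggfbdgaeeeedg')
  9 → (5, 'dddbcggggfbdgaeeeedg')
  10 → (23, 'dg')
  11 → (16, 'dgaeeeedg')
  12 → (4, 'edddbcggggfbdgaeeeedg')
  13 → (22, 'edg')
  14 → (21, 'eedg')
  15 → (20, 'eeedg')
  16 → (19, 'eeeedg')
  17 → (14, 'fbdgaeeeedg')
  18 → (24, 'g')
  19 → (17, 'gaeeeedg')
  20 → (0, 'gdacedddbcggggfbdgaeeeedg')
  21 → (13, 'gfbdgaeeeedg')
  22 → (12, 'ggfbdgaeeeedg')
  23 → (11, 'gggfbdgaeeeedg')
  24 → (10, 'ggggfbdgaeeeedg')

SA = [2, 18, 8, 15, 3, 9, 1, 7, 6, 5, 23, 16, 4, 22, 21, 20, 19, 14, 24, 17, 0, 13, 12, 11, 10]
rank  pair      lcp
   1  s[2:],s[18:]  1  'a'
   2  s[18:],s[8:]  0  ''
   3  s[8:],s[15:]  1  'b'
   4  s[15:],s[3:]  0  ''
   5  s[3:],s[9:]  1  'c'
   6  s[9:],s[1:]  0  ''
   7  s[1:],s[7:]  1  'd'
   8  s[7:],s[6:]  1  'd'
   9  s[6:],s[5:]  2  'dd'
  10  s[5:],s[23:]  1  'd'
  11  s[23:],s[16:]  2  'dg'
  12  s[16:],s[4:]  0  ''
  13  s[4:],s[22:]  2  'ed'
  14  s[22:],s[21:]  1  'e'
  15  s[21:],s[20:]  2  'ee'
  16  s[20:],s[19:]  3  'eee'
  17  s[19:],s[14:]  0  ''
  18  s[14:],s[24:]  0  ''
  19  s[24:],s[17:]  1  'g'
  20  s[17:],s[0:]  1  'g'
  21  s[0:],s[13:]  1  'g'
  22  s[13:],s[12:]  1  'g'
  23  s[12:],s[11:]  2  'gg'
  24  s[11:],s[10:]  3  'ggg'

[0, 1, 0, 1, 0, 1, 0, 1, 1, 2, 1, 2, 0, 2, 1, 2, 3, 0, 0, 1, 1, 1, 1, 2, 3]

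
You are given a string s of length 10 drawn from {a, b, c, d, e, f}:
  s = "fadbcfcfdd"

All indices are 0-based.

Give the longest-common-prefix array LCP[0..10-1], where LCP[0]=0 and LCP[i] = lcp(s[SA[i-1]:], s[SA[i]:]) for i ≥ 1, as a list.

rank→(start, suffix):
  0 → (1, 'adbcfcfdd')
  1 → (3, 'bcfcfdd')
  2 → (4, 'cfcfdd')
  3 → (6, 'cfdd')
  4 → (9, 'd')
  5 → (2, 'dbcfcfdd')
  6 → (8, 'dd')
  7 → (0, 'fadbcfcfdd')
  8 → (5, 'fcfdd')
  9 → (7, 'fdd')

SA = [1, 3, 4, 6, 9, 2, 8, 0, 5, 7]
[i] adj suffixes → lcp
  [1] 1/3 → 0 ('')
  [2] 3/4 → 0 ('')
  [3] 4/6 → 2 ('cf')
  [4] 6/9 → 0 ('')
  [5] 9/2 → 1 ('d')
  [6] 2/8 → 1 ('d')
  [7] 8/0 → 0 ('')
  [8] 0/5 → 1 ('f')
  [9] 5/7 → 1 ('f')

[0, 0, 0, 2, 0, 1, 1, 0, 1, 1]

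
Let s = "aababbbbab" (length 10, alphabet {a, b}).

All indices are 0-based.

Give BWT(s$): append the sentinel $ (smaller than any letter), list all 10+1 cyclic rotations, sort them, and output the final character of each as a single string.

rank  rotation     last
    0  $aababbbbab  b
    1  aababbbbab$  $
    2  ab$aababbbb  b
    3  ababbbbab$a  a
    4  abbbbab$aab  b
    5  b$aababbbba  a
    6  bab$aababbb  b
    7  babbbbab$aa  a
    8  bbab$aababb  b
    9  bbbab$aabab  b
   10  bbbbab$aaba  a

b$babababba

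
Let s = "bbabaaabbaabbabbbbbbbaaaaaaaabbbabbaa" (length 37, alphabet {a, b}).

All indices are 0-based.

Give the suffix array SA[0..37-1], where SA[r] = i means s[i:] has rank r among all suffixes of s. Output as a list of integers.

rank | idx | suffix
   0 |  36 | a
   1 |  35 | aa
   2 |  21 | aaaaaaaabbbabbaa
   3 |  22 | aaaaaaabbbabbaa
   4 |  23 | aaaaaabbbabbaa
   5 |  24 | aaaaabbbabbaa
   6 |  25 | aaaabbbabbaa
   7 |   4 | aaabbaabbabbbbbbbaaaaaaaabbbabbaa
   8 |  26 | aaabbbabbaa
   9 |   5 | aabbaabbabbbbbbbaaaaaaaabbbabbaa
  10 |   9 | aabbabbbbbbbaaaaaaaabbbabbaa
  11 |  27 | aabbbabbaa
  12 |   2 | abaaabbaabbabbbbbbbaaaaaaaabbbabbaa
  13 |  32 | abbaa
  14 |   6 | abbaabbabbbbbbbaaaaaaaabbbabbaa
  15 |  10 | abbabbbbbbbaaaaaaaabbbabbaa
  16 |  28 | abbbabbaa
  17 |  13 | abbbbbbbaaaaaaaabbbabbaa
  18 |  34 | baa
  19 |  20 | baaaaaaaabbbabbaa
  20 |   3 | baaabbaabbabbbbbbbaaaaaaaabbbabbaa
  21 |   8 | baabbabbbbbbbaaaaaaaabbbabbaa
  22 |   1 | babaaabbaabbabbbbbbbaaaaaaaabbbabbaa
  23 |  31 | babbaa
  24 |  12 | babbbbbbbaaaaaaaabbbabbaa
  25 |  33 | bbaa
  26 |  19 | bbaaaaaaaabbbabbaa
  27 |   7 | bbaabbabbbbbbbaaaaaaaabbbabbaa
  28 |   0 | bbabaaabbaabbabbbbbbbaaaaaaaabbbabbaa
  29 |  30 | bbabbaa
  30 |  11 | bbabbbbbbbaaaaaaaabbbabbaa
  31 |  18 | bbbaaaaaaaabbbabbaa
  32 |  29 | bbbabbaa
  33 |  17 | bbbbaaaaaaaabbbabbaa
  34 |  16 | bbbbbaaaaaaaabbbabbaa
  35 |  15 | bbbbbbaaaaaaaabbbabbaa
  36 |  14 | bbbbbbbaaaaaaaabbbabbaa

[36, 35, 21, 22, 23, 24, 25, 4, 26, 5, 9, 27, 2, 32, 6, 10, 28, 13, 34, 20, 3, 8, 1, 31, 12, 33, 19, 7, 0, 30, 11, 18, 29, 17, 16, 15, 14]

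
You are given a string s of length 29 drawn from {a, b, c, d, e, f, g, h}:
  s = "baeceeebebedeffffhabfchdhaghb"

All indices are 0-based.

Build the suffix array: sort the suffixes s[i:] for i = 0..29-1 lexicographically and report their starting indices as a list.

rank | idx | suffix
   0 |  18 | abfchdhaghb
   1 |   1 | aeceeebebedeffffhabfchdhaghb
   2 |  25 | aghb
   3 |  28 | b
   4 |   0 | baeceeebebedeffffhabfchdhaghb
   5 |   7 | bebedeffffhabfchdhaghb
   6 |   9 | bedeffffhabfchdhaghb
   7 |  19 | bfchdhaghb
   8 |   3 | ceeebebedeffffhabfchdhaghb
   9 |  21 | chdhaghb
  10 |  11 | deffffhabfchdhaghb
  11 |  23 | dhaghb
  12 |   6 | ebebedeffffhabfchdhaghb
  13 |   8 | ebedeffffhabfchdhaghb
  14 |   2 | eceeebebedeffffhabfchdhaghb
  15 |  10 | edeffffhabfchdhaghb
  16 |   5 | eebebedeffffhabfchdhaghb
  17 |   4 | eeebebedeffffhabfchdhaghb
  18 |  12 | effffhabfchdhaghb
  19 |  20 | fchdhaghb
  20 |  13 | ffffhabfchdhaghb
  21 |  14 | fffhabfchdhaghb
  22 |  15 | ffhabfchdhaghb
  23 |  16 | fhabfchdhaghb
  24 |  26 | ghb
  25 |  17 | habfchdhaghb
  26 |  24 | haghb
  27 |  27 | hb
  28 |  22 | hdhaghb

[18, 1, 25, 28, 0, 7, 9, 19, 3, 21, 11, 23, 6, 8, 2, 10, 5, 4, 12, 20, 13, 14, 15, 16, 26, 17, 24, 27, 22]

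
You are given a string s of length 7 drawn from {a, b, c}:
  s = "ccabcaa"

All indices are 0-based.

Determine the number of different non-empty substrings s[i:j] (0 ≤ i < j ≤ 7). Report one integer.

23

rank | idx | suffix
   0 |   6 | a
   1 |   5 | aa
   2 |   2 | abcaa
   3 |   3 | bcaa
   4 |   4 | caa
   5 |   1 | cabcaa
   6 |   0 | ccabcaa

SA = [6, 5, 2, 3, 4, 1, 0]
[i] adj suffixes → lcp
  [1] 6/5 → 1 ('a')
  [2] 5/2 → 1 ('a')
  [3] 2/3 → 0 ('')
  [4] 3/4 → 0 ('')
  [5] 4/1 → 2 ('ca')
  [6] 1/0 → 1 ('c')

n(n+1)/2 = 7·8/2 = 28
Σ LCP = 0 + 1 + 1 + 0 + 0 + 2 + 1 = 5
distinct = 28 − 5 = 23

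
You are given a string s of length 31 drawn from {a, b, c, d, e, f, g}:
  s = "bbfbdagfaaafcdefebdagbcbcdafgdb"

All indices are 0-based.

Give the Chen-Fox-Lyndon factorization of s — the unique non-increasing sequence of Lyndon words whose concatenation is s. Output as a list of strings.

emit factor 1: 'bbfbd' (i=0, period=5)
emit factor 2: 'agf' (i=5, period=3)
emit factor 3: 'aaafcdefebdagbcbcdafgdb' (i=8, period=23)

["bbfbd", "agf", "aaafcdefebdagbcbcdafgdb"]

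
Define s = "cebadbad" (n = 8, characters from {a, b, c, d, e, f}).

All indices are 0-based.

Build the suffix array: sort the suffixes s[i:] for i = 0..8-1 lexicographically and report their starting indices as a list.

[6, 3, 5, 2, 0, 7, 4, 1]

rank | idx | suffix
   0 |   6 | ad
   1 |   3 | adbad
   2 |   5 | bad
   3 |   2 | badbad
   4 |   0 | cebadbad
   5 |   7 | d
   6 |   4 | dbad
   7 |   1 | ebadbad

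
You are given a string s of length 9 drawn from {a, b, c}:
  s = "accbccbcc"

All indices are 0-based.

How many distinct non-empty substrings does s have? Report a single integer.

rank→(start, suffix):
  0 → (0, 'accbccbcc')
  1 → (6, 'bcc')
  2 → (3, 'bccbcc')
  3 → (8, 'c')
  4 → (5, 'cbcc')
  5 → (2, 'cbccbcc')
  6 → (7, 'cc')
  7 → (4, 'ccbcc')
  8 → (1, 'ccbccbcc')

SA = [0, 6, 3, 8, 5, 2, 7, 4, 1]
[i] adj suffixes → lcp
  [1] 0/6 → 0 ('')
  [2] 6/3 → 3 ('bcc')
  [3] 3/8 → 0 ('')
  [4] 8/5 → 1 ('c')
  [5] 5/2 → 4 ('cbcc')
  [6] 2/7 → 1 ('c')
  [7] 7/4 → 2 ('cc')
  [8] 4/1 → 5 ('ccbcc')

n(n+1)/2 = 9·10/2 = 45
Σ LCP = 0 + 0 + 3 + 0 + 1 + 4 + 1 + 2 + 5 = 16
distinct = 45 − 16 = 29

29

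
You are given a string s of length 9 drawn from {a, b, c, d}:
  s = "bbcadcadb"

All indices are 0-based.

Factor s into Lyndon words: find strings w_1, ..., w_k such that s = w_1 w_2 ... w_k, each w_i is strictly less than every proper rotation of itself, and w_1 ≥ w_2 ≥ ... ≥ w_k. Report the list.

emit factor 1: 'bbc' (i=0, period=3)
emit factor 2: 'adc' (i=3, period=3)
emit factor 3: 'adb' (i=6, period=3)

["bbc", "adc", "adb"]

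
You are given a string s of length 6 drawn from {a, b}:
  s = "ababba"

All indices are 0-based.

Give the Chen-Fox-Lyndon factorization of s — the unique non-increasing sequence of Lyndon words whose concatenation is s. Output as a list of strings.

["ababb", "a"]

emit factor 1: 'ababb' (i=0, period=5)
emit factor 2: 'a' (i=5, period=1)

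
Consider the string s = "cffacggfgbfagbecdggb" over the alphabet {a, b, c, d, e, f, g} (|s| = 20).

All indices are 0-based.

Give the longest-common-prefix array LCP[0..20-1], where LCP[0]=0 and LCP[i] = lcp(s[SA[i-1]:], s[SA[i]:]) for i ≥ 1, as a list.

[0, 1, 0, 1, 1, 0, 1, 1, 0, 0, 0, 2, 1, 1, 0, 2, 2, 1, 1, 2]

sorted suffixes:
  #0 SA[0]=3  'acggfgbfagbecdggb'
  #1 SA[1]=11  'agbecdggb'
  #2 SA[2]=19  'b'
  #3 SA[3]=13  'becdggb'
  #4 SA[4]=9  'bfagbecdggb'
  #5 SA[5]=15  'cdggb'
  #6 SA[6]=0  'cffacggfgbfagbecdggb'
  #7 SA[7]=4  'cggfgbfagbecdggb'
  #8 SA[8]=16  'dggb'
  #9 SA[9]=14  'ecdggb'
  #10 SA[10]=2  'facggfgbfagbecdggb'
  #11 SA[11]=10  'fagbecdggb'
  #12 SA[12]=1  'ffacggfgbfagbecdggb'
  #13 SA[13]=7  'fgbfagbecdggb'
  #14 SA[14]=18  'gb'
  #15 SA[15]=12  'gbecdggb'
  #16 SA[16]=8  'gbfagbecdggb'
  #17 SA[17]=6  'gfgbfagbecdggb'
  #18 SA[18]=17  'ggb'
  #19 SA[19]=5  'ggfgbfagbecdggb'

SA = [3, 11, 19, 13, 9, 15, 0, 4, 16, 14, 2, 10, 1, 7, 18, 12, 8, 6, 17, 5]
i: (SA[i-1],SA[i]) lcp shared
  1: (3,11) 1 'a'
  2: (11,19) 0 ''
  3: (19,13) 1 'b'
  4: (13,9) 1 'b'
  5: (9,15) 0 ''
  6: (15,0) 1 'c'
  7: (0,4) 1 'c'
  8: (4,16) 0 ''
  9: (16,14) 0 ''
  10: (14,2) 0 ''
  11: (2,10) 2 'fa'
  12: (10,1) 1 'f'
  13: (1,7) 1 'f'
  14: (7,18) 0 ''
  15: (18,12) 2 'gb'
  16: (12,8) 2 'gb'
  17: (8,6) 1 'g'
  18: (6,17) 1 'g'
  19: (17,5) 2 'gg'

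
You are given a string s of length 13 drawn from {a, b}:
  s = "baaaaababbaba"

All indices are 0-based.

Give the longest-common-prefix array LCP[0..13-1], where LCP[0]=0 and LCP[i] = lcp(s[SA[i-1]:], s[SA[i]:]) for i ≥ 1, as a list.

[0, 1, 4, 3, 2, 1, 3, 2, 0, 2, 2, 3, 1]

sorted suffixes:
  #0 SA[0]=12  'a'
  #1 SA[1]=1  'aaaaababbaba'
  #2 SA[2]=2  'aaaababbaba'
  #3 SA[3]=3  'aaababbaba'
  #4 SA[4]=4  'aababbaba'
  #5 SA[5]=10  'aba'
  #6 SA[6]=5  'ababbaba'
  #7 SA[7]=7  'abbaba'
  #8 SA[8]=11  'ba'
  #9 SA[9]=0  'baaaaababbaba'
  #10 SA[10]=9  'baba'
  #11 SA[11]=6  'babbaba'
  #12 SA[12]=8  'bbaba'

SA = [12, 1, 2, 3, 4, 10, 5, 7, 11, 0, 9, 6, 8]
rank  pair      lcp
   1  s[12:],s[1:]  1  'a'
   2  s[1:],s[2:]  4  'aaaa'
   3  s[2:],s[3:]  3  'aaa'
   4  s[3:],s[4:]  2  'aa'
   5  s[4:],s[10:]  1  'a'
   6  s[10:],s[5:]  3  'aba'
   7  s[5:],s[7:]  2  'ab'
   8  s[7:],s[11:]  0  ''
   9  s[11:],s[0:]  2  'ba'
  10  s[0:],s[9:]  2  'ba'
  11  s[9:],s[6:]  3  'bab'
  12  s[6:],s[8:]  1  'b'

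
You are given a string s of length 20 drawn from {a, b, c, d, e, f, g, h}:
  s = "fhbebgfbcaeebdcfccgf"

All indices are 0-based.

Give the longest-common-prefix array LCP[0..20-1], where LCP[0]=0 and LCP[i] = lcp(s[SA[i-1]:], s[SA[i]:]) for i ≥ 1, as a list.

sorted suffixes:
  #0 SA[0]=9  'aeebdcfccgf'
  #1 SA[1]=7  'bcaeebdcfccgf'
  #2 SA[2]=12  'bdcfccgf'
  #3 SA[3]=2  'bebgfbcaeebdcfccgf'
  #4 SA[4]=4  'bgfbcaeebdcfccgf'
  #5 SA[5]=8  'caeebdcfccgf'
  #6 SA[6]=16  'ccgf'
  #7 SA[7]=14  'cfccgf'
  #8 SA[8]=17  'cgf'
  #9 SA[9]=13  'dcfccgf'
  #10 SA[10]=11  'ebdcfccgf'
  #11 SA[11]=3  'ebgfbcaeebdcfccgf'
  #12 SA[12]=10  'eebdcfccgf'
  #13 SA[13]=19  'f'
  #14 SA[14]=6  'fbcaeebdcfccgf'
  #15 SA[15]=15  'fccgf'
  #16 SA[16]=0  'fhbebgfbcaeebdcfccgf'
  #17 SA[17]=18  'gf'
  #18 SA[18]=5  'gfbcaeebdcfccgf'
  #19 SA[19]=1  'hbebgfbcaeebdcfccgf'

SA = [9, 7, 12, 2, 4, 8, 16, 14, 17, 13, 11, 3, 10, 19, 6, 15, 0, 18, 5, 1]
rank  pair      lcp
   1  s[9:],s[7:]  0  ''
   2  s[7:],s[12:]  1  'b'
   3  s[12:],s[2:]  1  'b'
   4  s[2:],s[4:]  1  'b'
   5  s[4:],s[8:]  0  ''
   6  s[8:],s[16:]  1  'c'
   7  s[16:],s[14:]  1  'c'
   8  s[14:],s[17:]  1  'c'
   9  s[17:],s[13:]  0  ''
  10  s[13:],s[11:]  0  ''
  11  s[11:],s[3:]  2  'eb'
  12  s[3:],s[10:]  1  'e'
  13  s[10:],s[19:]  0  ''
  14  s[19:],s[6:]  1  'f'
  15  s[6:],s[15:]  1  'f'
  16  s[15:],s[0:]  1  'f'
  17  s[0:],s[18:]  0  ''
  18  s[18:],s[5:]  2  'gf'
  19  s[5:],s[1:]  0  ''

[0, 0, 1, 1, 1, 0, 1, 1, 1, 0, 0, 2, 1, 0, 1, 1, 1, 0, 2, 0]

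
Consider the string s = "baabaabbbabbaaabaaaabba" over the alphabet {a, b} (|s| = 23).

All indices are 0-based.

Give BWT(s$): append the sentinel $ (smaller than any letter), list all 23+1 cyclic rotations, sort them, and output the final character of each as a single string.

rank  rotation                  last
    0  $baabaabbbabbaaabaaaabba  a
    1  a$baabaabbbabbaaabaaaabb  b
    2  aaaabba$baabaabbbabbaaab  b
    3  aaabaaaabba$baabaabbbabb  b
    4  aaabba$baabaabbbabbaaaba  a
    5  aabaaaabba$baabaabbbabba  a
    6  aabaabbbabbaaabaaaabba$b  b
    7  aabba$baabaabbbabbaaabaa  a
    8  aabbbabbaaabaaaabba$baab  b
    9  abaaaabba$baabaabbbabbaa  a
   10  abaabbbabbaaabaaaabba$ba  a
   11  abba$baabaabbbabbaaabaaa  a
   12  abbaaabaaaabba$baabaabbb  b
   13  abbbabbaaabaaaabba$baaba  a
   14  ba$baabaabbbabbaaabaaaab  b
   15  baaaabba$baabaabbbabbaaa  a
   16  baaabaaaabba$baabaabbbab  b
   17  baabaabbbabbaaabaaaabba$  $
   18  baabbbabbaaabaaaabba$baa  a
   19  babbaaabaaaabba$baabaabb  b
   20  bba$baabaabbbabbaaabaaaa  a
   21  bbaaabaaaabba$baabaabbba  a
   22  bbabbaaabaaaabba$baabaab  b
   23  bbbabbaaabaaaabba$baabaa  a

abbbaababaaababab$abaaba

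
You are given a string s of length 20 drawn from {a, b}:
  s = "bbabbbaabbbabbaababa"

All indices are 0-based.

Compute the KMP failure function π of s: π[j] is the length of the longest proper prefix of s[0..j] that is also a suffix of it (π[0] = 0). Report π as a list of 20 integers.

π[0] = 0
j=1 s[j]='b': π[1]=1 (border 'b')
j=2 s[j]='a': k: 1→0; π[2]=0 (border '')
j=3 s[j]='b': π[3]=1 (border 'b')
j=4 s[j]='b': π[4]=2 (border 'bb')
j=5 s[j]='b': k: 2→1; π[5]=2 (border 'bb')
j=6 s[j]='a': π[6]=3 (border 'bba')
j=7 s[j]='a': k: 3→0; π[7]=0 (border '')
j=8 s[j]='b': π[8]=1 (border 'b')
j=9 s[j]='b': π[9]=2 (border 'bb')
j=10 s[j]='b': k: 2→1; π[10]=2 (border 'bb')
j=11 s[j]='a': π[11]=3 (border 'bba')
j=12 s[j]='b': π[12]=4 (border 'bbab')
j=13 s[j]='b': π[13]=5 (border 'bbabb')
j=14 s[j]='a': k: 5→2; π[14]=3 (border 'bba')
j=15 s[j]='a': k: 3→0; π[15]=0 (border '')
j=16 s[j]='b': π[16]=1 (border 'b')
j=17 s[j]='a': k: 1→0; π[17]=0 (border '')
j=18 s[j]='b': π[18]=1 (border 'b')
j=19 s[j]='a': k: 1→0; π[19]=0 (border '')

[0, 1, 0, 1, 2, 2, 3, 0, 1, 2, 2, 3, 4, 5, 3, 0, 1, 0, 1, 0]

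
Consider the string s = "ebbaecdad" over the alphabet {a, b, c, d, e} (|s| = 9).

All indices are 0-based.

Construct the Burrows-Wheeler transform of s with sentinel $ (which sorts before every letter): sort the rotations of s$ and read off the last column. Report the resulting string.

ddbbeeac$a

rank  rotation    last
    0  $ebbaecdad  d
    1  ad$ebbaecd  d
    2  aecdad$ebb  b
    3  baecdad$eb  b
    4  bbaecdad$e  e
    5  cdad$ebbae  e
    6  d$ebbaecda  a
    7  dad$ebbaec  c
    8  ebbaecdad$  $
    9  ecdad$ebba  a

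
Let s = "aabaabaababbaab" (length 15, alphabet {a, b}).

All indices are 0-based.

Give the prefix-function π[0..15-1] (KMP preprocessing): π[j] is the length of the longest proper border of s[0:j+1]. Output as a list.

[0, 1, 0, 1, 2, 3, 4, 5, 6, 7, 0, 0, 1, 2, 3]

π[0] = 0
j=1 s[j]='a': π[1]=1 (border 'a')
j=2 s[j]='b': k: 1→0; π[2]=0 (border '')
j=3 s[j]='a': π[3]=1 (border 'a')
j=4 s[j]='a': π[4]=2 (border 'aa')
j=5 s[j]='b': π[5]=3 (border 'aab')
j=6 s[j]='a': π[6]=4 (border 'aaba')
j=7 s[j]='a': π[7]=5 (border 'aabaa')
j=8 s[j]='b': π[8]=6 (border 'aabaab')
j=9 s[j]='a': π[9]=7 (border 'aabaaba')
j=10 s[j]='b': k: 7→4→1→0; π[10]=0 (border '')
j=11 s[j]='b': π[11]=0 (border '')
j=12 s[j]='a': π[12]=1 (border 'a')
j=13 s[j]='a': π[13]=2 (border 'aa')
j=14 s[j]='b': π[14]=3 (border 'aab')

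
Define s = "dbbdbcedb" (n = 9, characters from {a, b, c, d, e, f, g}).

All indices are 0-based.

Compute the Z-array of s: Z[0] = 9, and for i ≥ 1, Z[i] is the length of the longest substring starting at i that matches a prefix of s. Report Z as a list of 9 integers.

[9, 0, 0, 2, 0, 0, 0, 2, 0]

Z[0]=9
i=1: fresh scan; Z[1]=0
i=2: fresh scan; Z[2]=0
i=3: fresh scan; Z[3]=2 scan→box=[3,5)
i=4: min(r-i=1, Z[1]=0)=0; Z[4]=0
i=5: fresh scan; Z[5]=0
i=6: fresh scan; Z[6]=0
i=7: fresh scan; Z[7]=2 scan→box=[7,9)
i=8: min(r-i=1, Z[1]=0)=0; Z[8]=0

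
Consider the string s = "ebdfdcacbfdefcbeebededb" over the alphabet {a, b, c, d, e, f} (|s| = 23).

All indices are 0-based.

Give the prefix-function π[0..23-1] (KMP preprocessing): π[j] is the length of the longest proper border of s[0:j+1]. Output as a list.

π[0] = 0
j=1 s[j]='b': π[1]=0 (border '')
j=2 s[j]='d': π[2]=0 (border '')
j=3 s[j]='f': π[3]=0 (border '')
j=4 s[j]='d': π[4]=0 (border '')
j=5 s[j]='c': π[5]=0 (border '')
j=6 s[j]='a': π[6]=0 (border '')
j=7 s[j]='c': π[7]=0 (border '')
j=8 s[j]='b': π[8]=0 (border '')
j=9 s[j]='f': π[9]=0 (border '')
j=10 s[j]='d': π[10]=0 (border '')
j=11 s[j]='e': π[11]=1 (border 'e')
j=12 s[j]='f': k: 1→0; π[12]=0 (border '')
j=13 s[j]='c': π[13]=0 (border '')
j=14 s[j]='b': π[14]=0 (border '')
j=15 s[j]='e': π[15]=1 (border 'e')
j=16 s[j]='e': k: 1→0; π[16]=1 (border 'e')
j=17 s[j]='b': π[17]=2 (border 'eb')
j=18 s[j]='e': k: 2→0; π[18]=1 (border 'e')
j=19 s[j]='d': k: 1→0; π[19]=0 (border '')
j=20 s[j]='e': π[20]=1 (border 'e')
j=21 s[j]='d': k: 1→0; π[21]=0 (border '')
j=22 s[j]='b': π[22]=0 (border '')

[0, 0, 0, 0, 0, 0, 0, 0, 0, 0, 0, 1, 0, 0, 0, 1, 1, 2, 1, 0, 1, 0, 0]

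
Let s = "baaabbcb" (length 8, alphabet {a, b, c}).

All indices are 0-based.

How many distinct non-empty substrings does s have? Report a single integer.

rank | idx | suffix
   0 |   1 | aaabbcb
   1 |   2 | aabbcb
   2 |   3 | abbcb
   3 |   7 | b
   4 |   0 | baaabbcb
   5 |   4 | bbcb
   6 |   5 | bcb
   7 |   6 | cb

SA = [1, 2, 3, 7, 0, 4, 5, 6]
i: (SA[i-1],SA[i]) lcp shared
  1: (1,2) 2 'aa'
  2: (2,3) 1 'a'
  3: (3,7) 0 ''
  4: (7,0) 1 'b'
  5: (0,4) 1 'b'
  6: (4,5) 1 'b'
  7: (5,6) 0 ''

n(n+1)/2 = 8·9/2 = 36
Σ LCP = 0 + 2 + 1 + 0 + 1 + 1 + 1 + 0 = 6
distinct = 36 − 6 = 30

30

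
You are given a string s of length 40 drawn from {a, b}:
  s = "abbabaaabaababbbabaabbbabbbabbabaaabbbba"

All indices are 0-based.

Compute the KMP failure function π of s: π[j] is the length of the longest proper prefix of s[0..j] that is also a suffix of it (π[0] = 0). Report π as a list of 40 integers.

π[0] = 0
j=1 s[j]='b': π[1]=0 (border '')
j=2 s[j]='b': π[2]=0 (border '')
j=3 s[j]='a': π[3]=1 (border 'a')
j=4 s[j]='b': π[4]=2 (border 'ab')
j=5 s[j]='a': k: 2→0; π[5]=1 (border 'a')
j=6 s[j]='a': k: 1→0; π[6]=1 (border 'a')
j=7 s[j]='a': k: 1→0; π[7]=1 (border 'a')
j=8 s[j]='b': π[8]=2 (border 'ab')
j=9 s[j]='a': k: 2→0; π[9]=1 (border 'a')
j=10 s[j]='a': k: 1→0; π[10]=1 (border 'a')
j=11 s[j]='b': π[11]=2 (border 'ab')
j=12 s[j]='a': k: 2→0; π[12]=1 (border 'a')
j=13 s[j]='b': π[13]=2 (border 'ab')
j=14 s[j]='b': π[14]=3 (border 'abb')
j=15 s[j]='b': k: 3→0; π[15]=0 (border '')
j=16 s[j]='a': π[16]=1 (border 'a')
j=17 s[j]='b': π[17]=2 (border 'ab')
j=18 s[j]='a': k: 2→0; π[18]=1 (border 'a')
j=19 s[j]='a': k: 1→0; π[19]=1 (border 'a')
j=20 s[j]='b': π[20]=2 (border 'ab')
j=21 s[j]='b': π[21]=3 (border 'abb')
j=22 s[j]='b': k: 3→0; π[22]=0 (border '')
j=23 s[j]='a': π[23]=1 (border 'a')
j=24 s[j]='b': π[24]=2 (border 'ab')
j=25 s[j]='b': π[25]=3 (border 'abb')
j=26 s[j]='b': k: 3→0; π[26]=0 (border '')
j=27 s[j]='a': π[27]=1 (border 'a')
j=28 s[j]='b': π[28]=2 (border 'ab')
j=29 s[j]='b': π[29]=3 (border 'abb')
j=30 s[j]='a': π[30]=4 (border 'abba')
j=31 s[j]='b': π[31]=5 (border 'abbab')
j=32 s[j]='a': π[32]=6 (border 'abbaba')
j=33 s[j]='a': π[33]=7 (border 'abbabaa')
j=34 s[j]='a': π[34]=8 (border 'abbabaaa')
j=35 s[j]='b': π[35]=9 (border 'abbabaaab')
j=36 s[j]='b': k: 9→2; π[36]=3 (border 'abb')
j=37 s[j]='b': k: 3→0; π[37]=0 (border '')
j=38 s[j]='b': π[38]=0 (border '')
j=39 s[j]='a': π[39]=1 (border 'a')

[0, 0, 0, 1, 2, 1, 1, 1, 2, 1, 1, 2, 1, 2, 3, 0, 1, 2, 1, 1, 2, 3, 0, 1, 2, 3, 0, 1, 2, 3, 4, 5, 6, 7, 8, 9, 3, 0, 0, 1]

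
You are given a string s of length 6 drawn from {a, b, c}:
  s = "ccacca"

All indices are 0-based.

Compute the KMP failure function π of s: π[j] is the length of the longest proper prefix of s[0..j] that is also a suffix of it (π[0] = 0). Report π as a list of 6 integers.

π[0] = 0
j=1 s[j]='c': π[1]=1 (border 'c')
j=2 s[j]='a': k: 1→0; π[2]=0 (border '')
j=3 s[j]='c': π[3]=1 (border 'c')
j=4 s[j]='c': π[4]=2 (border 'cc')
j=5 s[j]='a': π[5]=3 (border 'cca')

[0, 1, 0, 1, 2, 3]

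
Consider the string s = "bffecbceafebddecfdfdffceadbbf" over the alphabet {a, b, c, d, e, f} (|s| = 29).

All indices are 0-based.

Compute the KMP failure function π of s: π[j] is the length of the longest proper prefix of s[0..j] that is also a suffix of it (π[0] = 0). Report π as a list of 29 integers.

π[0] = 0
j=1 s[j]='f': π[1]=0 (border '')
j=2 s[j]='f': π[2]=0 (border '')
j=3 s[j]='e': π[3]=0 (border '')
j=4 s[j]='c': π[4]=0 (border '')
j=5 s[j]='b': π[5]=1 (border 'b')
j=6 s[j]='c': k: 1→0; π[6]=0 (border '')
j=7 s[j]='e': π[7]=0 (border '')
j=8 s[j]='a': π[8]=0 (border '')
j=9 s[j]='f': π[9]=0 (border '')
j=10 s[j]='e': π[10]=0 (border '')
j=11 s[j]='b': π[11]=1 (border 'b')
j=12 s[j]='d': k: 1→0; π[12]=0 (border '')
j=13 s[j]='d': π[13]=0 (border '')
j=14 s[j]='e': π[14]=0 (border '')
j=15 s[j]='c': π[15]=0 (border '')
j=16 s[j]='f': π[16]=0 (border '')
j=17 s[j]='d': π[17]=0 (border '')
j=18 s[j]='f': π[18]=0 (border '')
j=19 s[j]='d': π[19]=0 (border '')
j=20 s[j]='f': π[20]=0 (border '')
j=21 s[j]='f': π[21]=0 (border '')
j=22 s[j]='c': π[22]=0 (border '')
j=23 s[j]='e': π[23]=0 (border '')
j=24 s[j]='a': π[24]=0 (border '')
j=25 s[j]='d': π[25]=0 (border '')
j=26 s[j]='b': π[26]=1 (border 'b')
j=27 s[j]='b': k: 1→0; π[27]=1 (border 'b')
j=28 s[j]='f': π[28]=2 (border 'bf')

[0, 0, 0, 0, 0, 1, 0, 0, 0, 0, 0, 1, 0, 0, 0, 0, 0, 0, 0, 0, 0, 0, 0, 0, 0, 0, 1, 1, 2]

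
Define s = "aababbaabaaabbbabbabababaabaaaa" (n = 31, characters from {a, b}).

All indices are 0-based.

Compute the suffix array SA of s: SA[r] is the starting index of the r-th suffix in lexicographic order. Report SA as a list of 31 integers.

[30, 29, 28, 27, 9, 24, 6, 0, 10, 25, 7, 22, 20, 18, 1, 3, 15, 11, 26, 8, 23, 5, 21, 19, 17, 2, 14, 4, 16, 13, 12]

sorted suffixes:
  #0 SA[0]=30  'a'
  #1 SA[1]=29  'aa'
  #2 SA[2]=28  'aaa'
  #3 SA[3]=27  'aaaa'
  #4 SA[4]=9  'aaabbbabbabababaabaaaa'
  #5 SA[5]=24  'aabaaaa'
  #6 SA[6]=6  'aabaaabbbabbabababaabaaaa'
  #7 SA[7]=0  'aababbaabaaabbbabbabababaabaaaa'
  #8 SA[8]=10  'aabbbabbabababaabaaaa'
  #9 SA[9]=25  'abaaaa'
  #10 SA[10]=7  'abaaabbbabbabababaabaaaa'
  #11 SA[11]=22  'abaabaaaa'
  #12 SA[12]=20  'ababaabaaaa'
  #13 SA[13]=18  'abababaabaaaa'
  #14 SA[14]=1  'ababbaabaaabbbabbabababaabaaaa'
  #15 SA[15]=3  'abbaabaaabbbabbabababaabaaaa'
  #16 SA[16]=15  'abbabababaabaaaa'
  #17 SA[17]=11  'abbbabbabababaabaaaa'
  #18 SA[18]=26  'baaaa'
  #19 SA[19]=8  'baaabbbabbabababaabaaaa'
  #20 SA[20]=23  'baabaaaa'
  #21 SA[21]=5  'baabaaabbbabbabababaabaaaa'
  #22 SA[22]=21  'babaabaaaa'
  #23 SA[23]=19  'bababaabaaaa'
  #24 SA[24]=17  'babababaabaaaa'
  #25 SA[25]=2  'babbaabaaabbbabbabababaabaaaa'
  #26 SA[26]=14  'babbabababaabaaaa'
  #27 SA[27]=4  'bbaabaaabbbabbabababaabaaaa'
  #28 SA[28]=16  'bbabababaabaaaa'
  #29 SA[29]=13  'bbabbabababaabaaaa'
  #30 SA[30]=12  'bbbabbabababaabaaaa'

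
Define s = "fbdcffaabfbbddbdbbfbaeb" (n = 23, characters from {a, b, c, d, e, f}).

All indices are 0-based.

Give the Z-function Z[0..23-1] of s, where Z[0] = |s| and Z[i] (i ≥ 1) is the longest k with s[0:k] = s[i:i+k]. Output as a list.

[23, 0, 0, 0, 1, 1, 0, 0, 0, 2, 0, 0, 0, 0, 0, 0, 0, 0, 2, 0, 0, 0, 0]

Z[0]=23
i=1: i≥r, start 0; Z[1]=0
i=2: i≥r, start 0; Z[2]=0
i=3: i≥r, start 0; Z[3]=0
i=4: i≥r, start 0; Z[4]=1 scan→box=[4,5)
i=5: i≥r, start 0; Z[5]=1 scan→box=[5,6)
i=6: i≥r, start 0; Z[6]=0
i=7: i≥r, start 0; Z[7]=0
i=8: i≥r, start 0; Z[8]=0
i=9: i≥r, start 0; Z[9]=2 scan→box=[9,11)
i=10: min(r-i=1, Z[1]=0)=0; Z[10]=0
i=11: i≥r, start 0; Z[11]=0
i=12: i≥r, start 0; Z[12]=0
i=13: i≥r, start 0; Z[13]=0
i=14: i≥r, start 0; Z[14]=0
i=15: i≥r, start 0; Z[15]=0
i=16: i≥r, start 0; Z[16]=0
i=17: i≥r, start 0; Z[17]=0
i=18: i≥r, start 0; Z[18]=2 scan→box=[18,20)
i=19: min(r-i=1, Z[1]=0)=0; Z[19]=0
i=20: i≥r, start 0; Z[20]=0
i=21: i≥r, start 0; Z[21]=0
i=22: i≥r, start 0; Z[22]=0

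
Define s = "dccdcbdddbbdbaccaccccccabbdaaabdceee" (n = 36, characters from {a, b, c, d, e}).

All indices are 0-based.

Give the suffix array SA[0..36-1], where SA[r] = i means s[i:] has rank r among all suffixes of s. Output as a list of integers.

rank | idx | suffix
   0 |  27 | aaabdceee
   1 |  28 | aabdceee
   2 |  23 | abbdaaabdceee
   3 |  29 | abdceee
   4 |  13 | accaccccccabbdaaabdceee
   5 |  16 | accccccabbdaaabdceee
   6 |  12 | baccaccccccabbdaaabdceee
   7 |  24 | bbdaaabdceee
   8 |   9 | bbdbaccaccccccabbdaaabdceee
   9 |  25 | bdaaabdceee
  10 |  10 | bdbaccaccccccabbdaaabdceee
  11 |  30 | bdceee
  12 |   5 | bdddbbdbaccaccccccabbdaaabdceee
  13 |  22 | cabbdaaabdceee
  14 |  15 | caccccccabbdaaabdceee
  15 |   4 | cbdddbbdbaccaccccccabbdaaabdceee
  16 |  21 | ccabbdaaabdceee
  17 |  14 | ccaccccccabbdaaabdceee
  18 |  20 | cccabbdaaabdceee
  19 |  19 | ccccabbdaaabdceee
  20 |  18 | cccccabbdaaabdceee
  21 |  17 | ccccccabbdaaabdceee
  22 |   1 | ccdcbdddbbdbaccaccccccabbdaaabdceee
  23 |   2 | cdcbdddbbdbaccaccccccabbdaaabdceee
  24 |  32 | ceee
  25 |  26 | daaabdceee
  26 |  11 | dbaccaccccccabbdaaabdceee
  27 |   8 | dbbdbaccaccccccabbdaaabdceee
  28 |   3 | dcbdddbbdbaccaccccccabbdaaabdceee
  29 |   0 | dccdcbdddbbdbaccaccccccabbdaaabdceee
  30 |  31 | dceee
  31 |   7 | ddbbdbaccaccccccabbdaaabdceee
  32 |   6 | dddbbdbaccaccccccabbdaaabdceee
  33 |  35 | e
  34 |  34 | ee
  35 |  33 | eee

[27, 28, 23, 29, 13, 16, 12, 24, 9, 25, 10, 30, 5, 22, 15, 4, 21, 14, 20, 19, 18, 17, 1, 2, 32, 26, 11, 8, 3, 0, 31, 7, 6, 35, 34, 33]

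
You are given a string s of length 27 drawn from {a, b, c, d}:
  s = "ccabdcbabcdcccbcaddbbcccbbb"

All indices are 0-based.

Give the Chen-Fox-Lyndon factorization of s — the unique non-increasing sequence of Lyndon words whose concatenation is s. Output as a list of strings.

emit factor 1: 'c' (i=0, period=1)
emit factor 2: 'c' (i=1, period=1)
emit factor 3: 'abdcb' (i=2, period=5)
emit factor 4: 'abcdcccbcaddbbcccbbb' (i=7, period=20)

["c", "c", "abdcb", "abcdcccbcaddbbcccbbb"]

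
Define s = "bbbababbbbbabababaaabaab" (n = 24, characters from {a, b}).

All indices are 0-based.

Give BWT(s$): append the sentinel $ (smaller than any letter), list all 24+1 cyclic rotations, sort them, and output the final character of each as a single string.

rank  rotation                   last
    0  $bbbababbbbbabababaaabaab  b
    1  aaabaab$bbbababbbbbababab  b
    2  aab$bbbababbbbbabababaaab  b
    3  aabaab$bbbababbbbbabababa  a
    4  ab$bbbababbbbbabababaaaba  a
    5  abaaabaab$bbbababbbbbabab  b
    6  abaab$bbbababbbbbabababaa  a
    7  ababaaabaab$bbbababbbbbab  b
    8  abababaaabaab$bbbababbbbb  b
    9  ababbbbbabababaaabaab$bbb  b
   10  abbbbbabababaaabaab$bbbab  b
   11  b$bbbababbbbbabababaaabaa  a
   12  baaabaab$bbbababbbbbababa  a
   13  baab$bbbababbbbbabababaaa  a
   14  babaaabaab$bbbababbbbbaba  a
   15  bababaaabaab$bbbababbbbba  a
   16  babababaaabaab$bbbababbbb  b
   17  bababbbbbabababaaabaab$bb  b
   18  babbbbbabababaaabaab$bbba  a
   19  bbabababaaabaab$bbbababbb  b
   20  bbababbbbbabababaaabaab$b  b
   21  bbbabababaaabaab$bbbababb  b
   22  bbbababbbbbabababaaabaab$  $
   23  bbbbabababaaabaab$bbbabab  b
   24  bbbbbabababaaabaab$bbbaba  a

bbbaababbbbaaaaabbabbb$ba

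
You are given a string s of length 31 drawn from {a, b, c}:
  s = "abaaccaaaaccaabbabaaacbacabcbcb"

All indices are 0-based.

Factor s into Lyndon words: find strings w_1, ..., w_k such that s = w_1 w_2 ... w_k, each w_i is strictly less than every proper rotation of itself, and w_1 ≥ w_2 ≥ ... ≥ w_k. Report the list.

["ab", "aacc", "aaaaccaabbabaaacbacabcbcb"]

emit factor 1: 'ab' (i=0, period=2)
emit factor 2: 'aacc' (i=2, period=4)
emit factor 3: 'aaaaccaabbabaaacbacabcbcb' (i=6, period=25)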